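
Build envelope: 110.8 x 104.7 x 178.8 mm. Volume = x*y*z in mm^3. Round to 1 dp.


V = 110.8 * 104.7 * 178.8 = 2074215.9 mm^3


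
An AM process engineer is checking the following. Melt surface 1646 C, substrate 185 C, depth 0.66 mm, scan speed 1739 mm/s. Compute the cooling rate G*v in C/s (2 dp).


G = (1646-185)/0.66 = 2213.63636364 C/mm
CR = 2213.63636364 * 1739 = 3849513.64 C/s


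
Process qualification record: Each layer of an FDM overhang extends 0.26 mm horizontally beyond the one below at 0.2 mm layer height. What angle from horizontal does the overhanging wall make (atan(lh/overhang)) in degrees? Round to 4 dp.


angle = atan(0.2/0.26) = 37.5686 degrees


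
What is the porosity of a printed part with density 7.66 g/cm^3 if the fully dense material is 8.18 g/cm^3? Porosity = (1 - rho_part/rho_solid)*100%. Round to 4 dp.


Porosity = (1-7.66/8.18)*100 = 6.357 %


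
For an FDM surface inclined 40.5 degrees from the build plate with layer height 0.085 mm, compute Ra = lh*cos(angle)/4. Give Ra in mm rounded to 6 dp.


Ra = 0.085 * cos(40.5) / 4 = 0.016159 mm


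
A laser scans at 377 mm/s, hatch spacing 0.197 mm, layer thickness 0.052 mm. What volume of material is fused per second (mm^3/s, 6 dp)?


Rate = 377 * 0.197 * 0.052 = 3.861988 mm^3/s


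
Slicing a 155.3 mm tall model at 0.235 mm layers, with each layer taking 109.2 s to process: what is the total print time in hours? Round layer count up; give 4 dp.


Layers = ceil(155.3/0.235) = 661
t = 661 * 109.2 / 3600 = 20.0503 hrs


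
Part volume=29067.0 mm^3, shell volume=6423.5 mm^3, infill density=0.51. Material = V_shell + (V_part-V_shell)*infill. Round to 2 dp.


V_infill = (29067.0 - 6423.5) * 0.51 = 11548.19
V_total = 6423.5 + 11548.19 = 17971.69 mm^3


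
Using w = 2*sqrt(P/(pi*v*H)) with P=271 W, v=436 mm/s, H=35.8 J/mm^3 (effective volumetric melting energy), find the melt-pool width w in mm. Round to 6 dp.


w = 2*sqrt(271/(pi*436*35.8)) = 0.148681 mm


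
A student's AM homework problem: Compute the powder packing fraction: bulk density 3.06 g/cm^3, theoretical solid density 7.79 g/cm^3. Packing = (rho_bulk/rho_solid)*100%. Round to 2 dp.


Packing = (3.06/7.79)*100 = 39.28 %


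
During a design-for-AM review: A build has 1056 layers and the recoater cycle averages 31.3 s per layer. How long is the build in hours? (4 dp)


t = 1056 * 31.3 / 3600 = 9.1813 hrs


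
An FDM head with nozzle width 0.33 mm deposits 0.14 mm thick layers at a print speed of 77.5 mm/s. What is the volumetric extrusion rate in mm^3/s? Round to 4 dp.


Rate = 0.33 * 0.14 * 77.5 = 3.5805 mm^3/s


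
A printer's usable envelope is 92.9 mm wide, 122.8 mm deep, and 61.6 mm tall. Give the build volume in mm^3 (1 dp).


V = 92.9 * 122.8 * 61.6 = 702740.2 mm^3


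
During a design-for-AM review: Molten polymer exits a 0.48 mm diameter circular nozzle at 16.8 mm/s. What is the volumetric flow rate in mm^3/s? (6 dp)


A = pi*(0.48/2)^2 = 0.18095574 mm^2
Q = 0.18095574 * 16.8 = 3.040056 mm^3/s


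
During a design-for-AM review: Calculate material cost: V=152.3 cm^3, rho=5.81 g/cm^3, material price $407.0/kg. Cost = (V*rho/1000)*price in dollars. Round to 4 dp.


Mass = 152.3*5.81/1000 = 0.884863 kg
Cost = 0.884863 * 407.0 = 360.1392 $


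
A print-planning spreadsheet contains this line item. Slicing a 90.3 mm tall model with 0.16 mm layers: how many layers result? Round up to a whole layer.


Layers = ceil(90.3/0.16) = 565


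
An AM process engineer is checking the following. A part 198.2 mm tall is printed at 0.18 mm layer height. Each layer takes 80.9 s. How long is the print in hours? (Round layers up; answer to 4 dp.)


Layers = ceil(198.2/0.18) = 1102
t = 1102 * 80.9 / 3600 = 24.7644 hrs


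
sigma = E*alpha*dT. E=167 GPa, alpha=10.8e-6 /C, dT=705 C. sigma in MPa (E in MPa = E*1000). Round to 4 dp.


sigma = 167*1000 * 10.8e-6 * 705 = 1271.538 MPa


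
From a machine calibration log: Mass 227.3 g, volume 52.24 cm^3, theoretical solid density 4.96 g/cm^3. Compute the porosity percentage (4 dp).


rho_part = 227.3 / 52.24 = 4.35107198 g/cm^3
Porosity = (1 - 4.35107198/4.96)*100 = 12.2768 %


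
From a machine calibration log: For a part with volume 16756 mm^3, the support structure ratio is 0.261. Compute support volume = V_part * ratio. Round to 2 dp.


V_support = 16756 * 0.261 = 4373.32 mm^3


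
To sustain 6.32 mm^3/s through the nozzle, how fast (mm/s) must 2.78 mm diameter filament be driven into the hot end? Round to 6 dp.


A = pi*(2.78/2)^2 = 6.069871
v = 6.32 / 6.069871 = 1.041208 mm/s


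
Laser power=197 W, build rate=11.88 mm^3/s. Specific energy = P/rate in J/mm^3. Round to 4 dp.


SE = 197 / 11.88 = 16.5825 J/mm^3


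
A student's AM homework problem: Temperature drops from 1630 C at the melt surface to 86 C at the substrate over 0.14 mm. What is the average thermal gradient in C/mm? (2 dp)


G = (1630-86)/0.14 = 11028.57 C/mm


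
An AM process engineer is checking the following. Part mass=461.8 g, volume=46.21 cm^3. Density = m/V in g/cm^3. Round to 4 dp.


rho = 461.8 / 46.21 = 9.9935 g/cm^3


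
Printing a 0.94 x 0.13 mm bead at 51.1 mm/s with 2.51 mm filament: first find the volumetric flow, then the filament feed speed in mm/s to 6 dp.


Q = 0.94 * 0.13 * 51.1 = 6.24442 mm^3/s
A_fil = pi*(2.51/2)^2 = 4.94808697 mm^2
v_feed = 6.24442 / 4.94808697 = 1.261987 mm/s


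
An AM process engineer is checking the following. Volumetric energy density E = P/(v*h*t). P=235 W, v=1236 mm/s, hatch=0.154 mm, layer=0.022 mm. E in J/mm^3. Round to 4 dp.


E = 235 / (1236*0.154*0.022) = 56.1185 J/mm^3


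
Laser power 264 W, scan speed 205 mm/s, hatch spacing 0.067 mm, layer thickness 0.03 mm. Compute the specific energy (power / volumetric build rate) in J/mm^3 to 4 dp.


Build rate = 205 * 0.067 * 0.03 = 0.41205 mm^3/s
SE = 264 / 0.41205 = 640.6989 J/mm^3


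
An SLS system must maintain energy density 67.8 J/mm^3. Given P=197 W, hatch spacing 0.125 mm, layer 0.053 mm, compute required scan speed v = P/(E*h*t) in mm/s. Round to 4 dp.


v = 197 / (67.8*0.125*0.053) = 438.5818 mm/s


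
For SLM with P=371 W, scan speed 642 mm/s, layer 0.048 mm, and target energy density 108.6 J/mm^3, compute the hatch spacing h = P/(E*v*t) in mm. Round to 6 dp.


h = 371 / (108.6*642*0.048) = 0.110858 mm


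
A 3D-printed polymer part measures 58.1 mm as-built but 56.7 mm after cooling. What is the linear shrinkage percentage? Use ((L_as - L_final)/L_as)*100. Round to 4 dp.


Shrinkage = ((58.1-56.7)/58.1)*100 = 2.4096 %


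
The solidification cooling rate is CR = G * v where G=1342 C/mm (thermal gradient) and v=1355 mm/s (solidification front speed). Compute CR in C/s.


CR = 1342 * 1355 = 1818410 C/s


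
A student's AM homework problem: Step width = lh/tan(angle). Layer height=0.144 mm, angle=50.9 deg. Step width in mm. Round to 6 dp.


step = 0.144 / tan(50.9) = 0.117026 mm


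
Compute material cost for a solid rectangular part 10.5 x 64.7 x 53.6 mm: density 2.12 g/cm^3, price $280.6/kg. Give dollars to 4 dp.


V = 10.5 * 64.7 * 53.6 = 36413.16 mm^3 = 36.41316 cm^3
Mass = 36.41316 * 2.12 / 1000 = 0.0771959 kg
Cost = 0.0771959 * 280.6 = 21.6612 $


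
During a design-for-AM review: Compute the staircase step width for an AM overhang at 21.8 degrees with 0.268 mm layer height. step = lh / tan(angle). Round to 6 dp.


step = 0.268 / tan(21.8) = 0.670048 mm


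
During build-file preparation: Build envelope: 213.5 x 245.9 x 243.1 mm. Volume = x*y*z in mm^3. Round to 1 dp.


V = 213.5 * 245.9 * 243.1 = 12762664.9 mm^3


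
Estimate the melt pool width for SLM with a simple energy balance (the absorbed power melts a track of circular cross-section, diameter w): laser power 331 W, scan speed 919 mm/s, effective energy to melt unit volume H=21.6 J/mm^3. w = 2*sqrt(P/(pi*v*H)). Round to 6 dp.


w = 2*sqrt(331/(pi*919*21.6)) = 0.145708 mm


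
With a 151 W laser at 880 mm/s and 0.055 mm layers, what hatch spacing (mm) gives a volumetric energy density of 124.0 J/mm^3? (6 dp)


h = 151 / (124.0*880*0.055) = 0.02516 mm


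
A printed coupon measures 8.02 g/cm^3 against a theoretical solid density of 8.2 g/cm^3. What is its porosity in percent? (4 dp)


Porosity = (1-8.02/8.2)*100 = 2.1951 %


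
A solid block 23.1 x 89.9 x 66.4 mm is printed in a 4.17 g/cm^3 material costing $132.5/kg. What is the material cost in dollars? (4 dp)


V = 23.1 * 89.9 * 66.4 = 137892.216 mm^3 = 137.892216 cm^3
Mass = 137.892216 * 4.17 / 1000 = 0.57501054 kg
Cost = 0.57501054 * 132.5 = 76.1889 $


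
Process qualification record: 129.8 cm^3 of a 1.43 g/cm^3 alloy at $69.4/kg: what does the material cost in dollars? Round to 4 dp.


Mass = 129.8*1.43/1000 = 0.185614 kg
Cost = 0.185614 * 69.4 = 12.8816 $


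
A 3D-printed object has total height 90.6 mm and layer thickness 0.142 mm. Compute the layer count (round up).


Layers = ceil(90.6/0.142) = 639


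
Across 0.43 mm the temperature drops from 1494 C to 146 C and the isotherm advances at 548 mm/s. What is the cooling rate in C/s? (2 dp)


G = (1494-146)/0.43 = 3134.88372093 C/mm
CR = 3134.88372093 * 548 = 1717916.28 C/s


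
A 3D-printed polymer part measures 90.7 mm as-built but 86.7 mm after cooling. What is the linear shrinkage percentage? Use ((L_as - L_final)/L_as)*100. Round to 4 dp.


Shrinkage = ((90.7-86.7)/90.7)*100 = 4.4101 %


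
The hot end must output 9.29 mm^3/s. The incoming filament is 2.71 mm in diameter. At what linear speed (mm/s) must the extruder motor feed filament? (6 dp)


A = pi*(2.71/2)^2 = 5.768043
v = 9.29 / 5.768043 = 1.610598 mm/s


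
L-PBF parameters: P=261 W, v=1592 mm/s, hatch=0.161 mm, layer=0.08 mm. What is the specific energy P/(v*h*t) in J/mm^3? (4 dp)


Build rate = 1592 * 0.161 * 0.08 = 20.50496 mm^3/s
SE = 261 / 20.50496 = 12.7286 J/mm^3


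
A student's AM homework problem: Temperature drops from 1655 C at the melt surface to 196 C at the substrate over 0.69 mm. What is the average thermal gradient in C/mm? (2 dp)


G = (1655-196)/0.69 = 2114.49 C/mm


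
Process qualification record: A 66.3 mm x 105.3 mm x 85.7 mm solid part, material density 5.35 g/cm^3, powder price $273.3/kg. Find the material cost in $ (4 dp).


V = 66.3 * 105.3 * 85.7 = 598305.123 mm^3 = 598.305123 cm^3
Mass = 598.305123 * 5.35 / 1000 = 3.20093241 kg
Cost = 3.20093241 * 273.3 = 874.8148 $


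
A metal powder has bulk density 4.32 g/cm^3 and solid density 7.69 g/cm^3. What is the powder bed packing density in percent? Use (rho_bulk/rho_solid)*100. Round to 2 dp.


Packing = (4.32/7.69)*100 = 56.18 %


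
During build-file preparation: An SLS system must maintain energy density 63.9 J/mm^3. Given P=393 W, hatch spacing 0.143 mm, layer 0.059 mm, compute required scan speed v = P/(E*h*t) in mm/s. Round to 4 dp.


v = 393 / (63.9*0.143*0.059) = 728.9599 mm/s


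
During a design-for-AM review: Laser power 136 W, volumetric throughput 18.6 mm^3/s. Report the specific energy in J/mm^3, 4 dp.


SE = 136 / 18.6 = 7.3118 J/mm^3


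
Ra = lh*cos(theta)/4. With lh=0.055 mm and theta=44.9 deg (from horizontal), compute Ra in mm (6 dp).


Ra = 0.055 * cos(44.9) / 4 = 0.00974 mm


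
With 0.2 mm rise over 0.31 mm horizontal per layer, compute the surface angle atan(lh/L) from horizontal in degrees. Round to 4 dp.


angle = atan(0.2/0.31) = 32.8285 degrees


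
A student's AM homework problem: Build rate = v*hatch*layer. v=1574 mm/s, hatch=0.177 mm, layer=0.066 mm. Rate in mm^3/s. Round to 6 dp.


Rate = 1574 * 0.177 * 0.066 = 18.387468 mm^3/s


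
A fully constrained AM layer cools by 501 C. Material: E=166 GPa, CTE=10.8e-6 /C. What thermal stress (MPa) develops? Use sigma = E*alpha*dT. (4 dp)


sigma = 166*1000 * 10.8e-6 * 501 = 898.1928 MPa


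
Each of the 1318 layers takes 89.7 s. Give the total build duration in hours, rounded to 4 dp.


t = 1318 * 89.7 / 3600 = 32.8402 hrs


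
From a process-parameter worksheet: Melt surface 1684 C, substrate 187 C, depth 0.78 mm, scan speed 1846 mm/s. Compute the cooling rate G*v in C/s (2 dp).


G = (1684-187)/0.78 = 1919.23076923 C/mm
CR = 1919.23076923 * 1846 = 3542900.0 C/s


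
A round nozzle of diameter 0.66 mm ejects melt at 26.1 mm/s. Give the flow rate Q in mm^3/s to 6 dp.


A = pi*(0.66/2)^2 = 0.34211944 mm^2
Q = 0.34211944 * 26.1 = 8.929317 mm^3/s


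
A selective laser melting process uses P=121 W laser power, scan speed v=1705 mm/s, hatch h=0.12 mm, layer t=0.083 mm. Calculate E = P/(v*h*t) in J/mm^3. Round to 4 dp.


E = 121 / (1705*0.12*0.083) = 7.1253 J/mm^3


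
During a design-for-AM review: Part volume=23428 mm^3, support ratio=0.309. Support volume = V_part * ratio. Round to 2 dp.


V_support = 23428 * 0.309 = 7239.25 mm^3


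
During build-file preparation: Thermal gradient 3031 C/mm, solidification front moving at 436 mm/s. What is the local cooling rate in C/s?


CR = 3031 * 436 = 1321516 C/s


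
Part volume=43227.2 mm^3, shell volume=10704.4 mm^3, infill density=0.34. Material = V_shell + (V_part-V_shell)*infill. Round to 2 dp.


V_infill = (43227.2 - 10704.4) * 0.34 = 11057.75
V_total = 10704.4 + 11057.75 = 21762.15 mm^3


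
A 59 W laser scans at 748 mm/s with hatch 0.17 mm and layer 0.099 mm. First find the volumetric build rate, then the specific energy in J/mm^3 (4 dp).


Build rate = 748 * 0.17 * 0.099 = 12.58884 mm^3/s
SE = 59 / 12.58884 = 4.6867 J/mm^3


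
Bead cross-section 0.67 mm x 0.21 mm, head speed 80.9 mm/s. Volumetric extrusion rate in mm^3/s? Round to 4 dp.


Rate = 0.67 * 0.21 * 80.9 = 11.3826 mm^3/s


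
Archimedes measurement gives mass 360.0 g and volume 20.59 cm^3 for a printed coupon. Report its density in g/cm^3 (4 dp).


rho = 360.0 / 20.59 = 17.4842 g/cm^3


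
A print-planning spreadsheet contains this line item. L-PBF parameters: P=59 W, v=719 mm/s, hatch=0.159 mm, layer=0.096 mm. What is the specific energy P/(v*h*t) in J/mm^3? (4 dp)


Build rate = 719 * 0.159 * 0.096 = 10.974816 mm^3/s
SE = 59 / 10.974816 = 5.3759 J/mm^3


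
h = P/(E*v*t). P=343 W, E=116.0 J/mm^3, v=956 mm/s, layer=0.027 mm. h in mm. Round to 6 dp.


h = 343 / (116.0*956*0.027) = 0.114555 mm


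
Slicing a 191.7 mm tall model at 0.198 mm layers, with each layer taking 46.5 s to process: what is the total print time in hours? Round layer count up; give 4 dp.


Layers = ceil(191.7/0.198) = 969
t = 969 * 46.5 / 3600 = 12.5163 hrs


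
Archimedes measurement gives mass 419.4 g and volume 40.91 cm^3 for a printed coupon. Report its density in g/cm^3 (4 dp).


rho = 419.4 / 40.91 = 10.2518 g/cm^3


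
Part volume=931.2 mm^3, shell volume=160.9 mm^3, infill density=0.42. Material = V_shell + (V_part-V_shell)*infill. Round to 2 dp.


V_infill = (931.2 - 160.9) * 0.42 = 323.53
V_total = 160.9 + 323.53 = 484.43 mm^3


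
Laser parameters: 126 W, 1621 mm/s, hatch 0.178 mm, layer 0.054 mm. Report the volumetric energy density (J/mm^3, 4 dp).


E = 126 / (1621*0.178*0.054) = 8.0867 J/mm^3


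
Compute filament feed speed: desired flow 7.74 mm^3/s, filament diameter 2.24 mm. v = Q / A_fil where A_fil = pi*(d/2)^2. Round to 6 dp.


A = pi*(2.24/2)^2 = 3.940814
v = 7.74 / 3.940814 = 1.964061 mm/s


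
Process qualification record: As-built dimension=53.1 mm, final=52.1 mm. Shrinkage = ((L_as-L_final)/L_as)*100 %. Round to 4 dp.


Shrinkage = ((53.1-52.1)/53.1)*100 = 1.8832 %


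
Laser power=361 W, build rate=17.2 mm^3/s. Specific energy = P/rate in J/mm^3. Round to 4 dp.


SE = 361 / 17.2 = 20.9884 J/mm^3


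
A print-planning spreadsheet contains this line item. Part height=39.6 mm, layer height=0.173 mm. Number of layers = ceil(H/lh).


Layers = ceil(39.6/0.173) = 229


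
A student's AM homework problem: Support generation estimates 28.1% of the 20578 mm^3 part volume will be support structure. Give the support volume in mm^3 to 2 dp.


V_support = 20578 * 0.281 = 5782.42 mm^3


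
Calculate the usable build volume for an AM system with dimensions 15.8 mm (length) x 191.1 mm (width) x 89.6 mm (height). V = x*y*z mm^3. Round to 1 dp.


V = 15.8 * 191.1 * 89.6 = 270536.4 mm^3


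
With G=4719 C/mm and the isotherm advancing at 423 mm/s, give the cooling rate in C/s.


CR = 4719 * 423 = 1996137 C/s


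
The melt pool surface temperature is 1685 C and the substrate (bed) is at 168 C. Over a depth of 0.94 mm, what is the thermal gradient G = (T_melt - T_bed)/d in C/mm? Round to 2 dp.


G = (1685-168)/0.94 = 1613.83 C/mm


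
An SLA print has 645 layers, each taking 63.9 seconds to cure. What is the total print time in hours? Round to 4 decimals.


t = 645 * 63.9 / 3600 = 11.4488 hrs


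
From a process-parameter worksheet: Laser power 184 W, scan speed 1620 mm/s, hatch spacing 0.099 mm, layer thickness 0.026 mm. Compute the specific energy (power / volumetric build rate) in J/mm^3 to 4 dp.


Build rate = 1620 * 0.099 * 0.026 = 4.16988 mm^3/s
SE = 184 / 4.16988 = 44.126 J/mm^3


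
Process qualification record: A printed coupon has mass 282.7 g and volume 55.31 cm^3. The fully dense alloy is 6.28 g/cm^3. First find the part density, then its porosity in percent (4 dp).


rho_part = 282.7 / 55.31 = 5.11119147 g/cm^3
Porosity = (1 - 5.11119147/6.28)*100 = 18.6116 %


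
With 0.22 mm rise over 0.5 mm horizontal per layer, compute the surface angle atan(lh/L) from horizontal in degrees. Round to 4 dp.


angle = atan(0.22/0.5) = 23.7495 degrees


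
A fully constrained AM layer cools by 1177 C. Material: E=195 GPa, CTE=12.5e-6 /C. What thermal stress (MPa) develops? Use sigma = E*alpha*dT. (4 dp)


sigma = 195*1000 * 12.5e-6 * 1177 = 2868.9375 MPa


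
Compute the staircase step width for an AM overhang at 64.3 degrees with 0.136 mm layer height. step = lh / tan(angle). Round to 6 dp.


step = 0.136 / tan(64.3) = 0.065452 mm


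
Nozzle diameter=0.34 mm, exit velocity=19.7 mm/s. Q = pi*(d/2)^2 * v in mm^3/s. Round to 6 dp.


A = pi*(0.34/2)^2 = 0.09079203 mm^2
Q = 0.09079203 * 19.7 = 1.788603 mm^3/s


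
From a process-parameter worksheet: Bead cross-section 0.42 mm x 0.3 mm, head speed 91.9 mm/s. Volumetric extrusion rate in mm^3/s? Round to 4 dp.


Rate = 0.42 * 0.3 * 91.9 = 11.5794 mm^3/s


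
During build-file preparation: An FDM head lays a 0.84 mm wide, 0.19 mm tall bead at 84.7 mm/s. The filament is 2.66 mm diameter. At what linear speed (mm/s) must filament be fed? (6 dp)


Q = 0.84 * 0.19 * 84.7 = 13.51812 mm^3/s
A_fil = pi*(2.66/2)^2 = 5.55716324 mm^2
v_feed = 13.51812 / 5.55716324 = 2.432558 mm/s


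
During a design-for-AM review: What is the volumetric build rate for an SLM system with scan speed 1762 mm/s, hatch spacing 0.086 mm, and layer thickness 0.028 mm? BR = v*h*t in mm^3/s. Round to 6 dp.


Rate = 1762 * 0.086 * 0.028 = 4.242896 mm^3/s


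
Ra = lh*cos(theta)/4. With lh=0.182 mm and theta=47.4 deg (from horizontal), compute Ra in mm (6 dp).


Ra = 0.182 * cos(47.4) / 4 = 0.030798 mm


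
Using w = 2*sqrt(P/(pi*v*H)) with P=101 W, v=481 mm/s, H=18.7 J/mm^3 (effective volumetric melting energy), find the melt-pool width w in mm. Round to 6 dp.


w = 2*sqrt(101/(pi*481*18.7)) = 0.11957 mm


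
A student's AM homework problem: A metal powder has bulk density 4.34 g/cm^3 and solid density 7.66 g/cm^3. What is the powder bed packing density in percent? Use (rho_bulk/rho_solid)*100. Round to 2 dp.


Packing = (4.34/7.66)*100 = 56.66 %


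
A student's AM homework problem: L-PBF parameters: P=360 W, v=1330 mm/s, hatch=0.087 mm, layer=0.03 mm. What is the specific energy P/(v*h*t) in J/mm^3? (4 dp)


Build rate = 1330 * 0.087 * 0.03 = 3.4713 mm^3/s
SE = 360 / 3.4713 = 103.7075 J/mm^3


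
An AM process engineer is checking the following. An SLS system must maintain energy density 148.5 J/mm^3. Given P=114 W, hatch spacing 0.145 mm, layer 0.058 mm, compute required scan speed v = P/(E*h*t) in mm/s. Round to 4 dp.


v = 114 / (148.5*0.145*0.058) = 91.2814 mm/s


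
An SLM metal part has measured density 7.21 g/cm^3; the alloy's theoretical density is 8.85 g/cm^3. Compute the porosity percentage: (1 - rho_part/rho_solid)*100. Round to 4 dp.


Porosity = (1-7.21/8.85)*100 = 18.5311 %


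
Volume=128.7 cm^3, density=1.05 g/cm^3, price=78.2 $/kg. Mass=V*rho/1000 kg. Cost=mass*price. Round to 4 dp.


Mass = 128.7*1.05/1000 = 0.135135 kg
Cost = 0.135135 * 78.2 = 10.5676 $


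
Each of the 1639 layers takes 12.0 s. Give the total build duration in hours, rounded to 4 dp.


t = 1639 * 12.0 / 3600 = 5.4633 hrs


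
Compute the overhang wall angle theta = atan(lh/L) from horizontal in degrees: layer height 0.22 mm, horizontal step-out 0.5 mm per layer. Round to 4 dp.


angle = atan(0.22/0.5) = 23.7495 degrees


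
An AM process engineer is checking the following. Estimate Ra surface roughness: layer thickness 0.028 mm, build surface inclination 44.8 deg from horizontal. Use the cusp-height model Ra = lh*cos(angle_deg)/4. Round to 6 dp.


Ra = 0.028 * cos(44.8) / 4 = 0.004967 mm


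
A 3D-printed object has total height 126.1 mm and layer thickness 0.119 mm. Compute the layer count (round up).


Layers = ceil(126.1/0.119) = 1060


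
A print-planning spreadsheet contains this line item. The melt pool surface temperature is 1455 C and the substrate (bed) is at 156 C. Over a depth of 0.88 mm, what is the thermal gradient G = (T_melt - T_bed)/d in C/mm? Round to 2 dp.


G = (1455-156)/0.88 = 1476.14 C/mm


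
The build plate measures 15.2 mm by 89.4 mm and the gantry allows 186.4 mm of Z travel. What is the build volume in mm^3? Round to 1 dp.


V = 15.2 * 89.4 * 186.4 = 253295.2 mm^3


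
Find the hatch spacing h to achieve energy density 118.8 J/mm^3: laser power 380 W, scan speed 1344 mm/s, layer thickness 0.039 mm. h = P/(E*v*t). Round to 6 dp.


h = 380 / (118.8*1344*0.039) = 0.061024 mm


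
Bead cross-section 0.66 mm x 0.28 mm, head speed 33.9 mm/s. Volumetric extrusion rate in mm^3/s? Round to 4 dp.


Rate = 0.66 * 0.28 * 33.9 = 6.2647 mm^3/s


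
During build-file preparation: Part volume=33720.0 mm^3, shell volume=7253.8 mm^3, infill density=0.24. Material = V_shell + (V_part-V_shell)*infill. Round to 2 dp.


V_infill = (33720.0 - 7253.8) * 0.24 = 6351.89
V_total = 7253.8 + 6351.89 = 13605.69 mm^3


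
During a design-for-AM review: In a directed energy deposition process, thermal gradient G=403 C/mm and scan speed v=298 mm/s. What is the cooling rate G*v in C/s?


CR = 403 * 298 = 120094 C/s


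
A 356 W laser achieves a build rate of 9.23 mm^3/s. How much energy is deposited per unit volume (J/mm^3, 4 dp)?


SE = 356 / 9.23 = 38.5699 J/mm^3


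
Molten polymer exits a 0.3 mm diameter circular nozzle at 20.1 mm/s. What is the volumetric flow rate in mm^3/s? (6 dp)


A = pi*(0.3/2)^2 = 0.07068583 mm^2
Q = 0.07068583 * 20.1 = 1.420785 mm^3/s


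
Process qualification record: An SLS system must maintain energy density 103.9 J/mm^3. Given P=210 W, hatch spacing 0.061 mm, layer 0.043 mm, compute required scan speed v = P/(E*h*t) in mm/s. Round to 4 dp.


v = 210 / (103.9*0.061*0.043) = 770.5582 mm/s


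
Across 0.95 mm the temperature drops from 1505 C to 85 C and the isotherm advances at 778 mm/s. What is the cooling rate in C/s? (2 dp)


G = (1505-85)/0.95 = 1494.73684211 C/mm
CR = 1494.73684211 * 778 = 1162905.26 C/s


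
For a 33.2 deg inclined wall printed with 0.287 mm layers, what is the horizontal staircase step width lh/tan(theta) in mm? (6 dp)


step = 0.287 / tan(33.2) = 0.438582 mm


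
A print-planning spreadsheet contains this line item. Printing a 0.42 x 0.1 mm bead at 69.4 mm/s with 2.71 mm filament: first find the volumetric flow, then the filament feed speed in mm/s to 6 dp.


Q = 0.42 * 0.1 * 69.4 = 2.9148 mm^3/s
A_fil = pi*(2.71/2)^2 = 5.76804265 mm^2
v_feed = 2.9148 / 5.76804265 = 0.505336 mm/s


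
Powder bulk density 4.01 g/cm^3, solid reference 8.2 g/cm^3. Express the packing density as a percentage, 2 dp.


Packing = (4.01/8.2)*100 = 48.9 %


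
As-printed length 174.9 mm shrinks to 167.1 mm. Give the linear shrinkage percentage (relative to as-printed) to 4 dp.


Shrinkage = ((174.9-167.1)/174.9)*100 = 4.4597 %


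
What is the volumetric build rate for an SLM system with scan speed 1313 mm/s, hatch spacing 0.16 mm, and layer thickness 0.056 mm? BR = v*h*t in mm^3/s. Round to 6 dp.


Rate = 1313 * 0.16 * 0.056 = 11.76448 mm^3/s


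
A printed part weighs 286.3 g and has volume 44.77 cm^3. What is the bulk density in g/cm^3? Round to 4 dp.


rho = 286.3 / 44.77 = 6.3949 g/cm^3


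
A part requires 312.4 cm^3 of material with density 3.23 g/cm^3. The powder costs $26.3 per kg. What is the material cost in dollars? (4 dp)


Mass = 312.4*3.23/1000 = 1.009052 kg
Cost = 1.009052 * 26.3 = 26.5381 $


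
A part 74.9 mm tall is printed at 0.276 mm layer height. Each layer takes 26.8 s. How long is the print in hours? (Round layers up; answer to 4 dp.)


Layers = ceil(74.9/0.276) = 272
t = 272 * 26.8 / 3600 = 2.0249 hrs


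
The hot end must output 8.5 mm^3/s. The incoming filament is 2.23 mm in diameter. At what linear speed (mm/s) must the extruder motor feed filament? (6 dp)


A = pi*(2.23/2)^2 = 3.905707
v = 8.5 / 3.905707 = 2.176303 mm/s


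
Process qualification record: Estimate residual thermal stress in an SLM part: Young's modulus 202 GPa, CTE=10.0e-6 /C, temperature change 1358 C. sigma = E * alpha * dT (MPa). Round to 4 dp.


sigma = 202*1000 * 10.0e-6 * 1358 = 2743.16 MPa


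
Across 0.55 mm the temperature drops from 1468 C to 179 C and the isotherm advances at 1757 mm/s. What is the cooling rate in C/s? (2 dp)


G = (1468-179)/0.55 = 2343.63636364 C/mm
CR = 2343.63636364 * 1757 = 4117769.09 C/s


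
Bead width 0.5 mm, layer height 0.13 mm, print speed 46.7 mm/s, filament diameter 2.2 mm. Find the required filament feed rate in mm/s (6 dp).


Q = 0.5 * 0.13 * 46.7 = 3.0355 mm^3/s
A_fil = pi*(2.2/2)^2 = 3.80132711 mm^2
v_feed = 3.0355 / 3.80132711 = 0.798537 mm/s


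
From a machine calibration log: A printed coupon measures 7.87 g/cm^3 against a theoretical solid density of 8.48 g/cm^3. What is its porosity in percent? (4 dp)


Porosity = (1-7.87/8.48)*100 = 7.1934 %


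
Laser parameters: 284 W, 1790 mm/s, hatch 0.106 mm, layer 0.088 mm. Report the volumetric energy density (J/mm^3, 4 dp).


E = 284 / (1790*0.106*0.088) = 17.0089 J/mm^3


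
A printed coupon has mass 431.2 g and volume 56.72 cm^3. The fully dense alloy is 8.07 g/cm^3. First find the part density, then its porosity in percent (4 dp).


rho_part = 431.2 / 56.72 = 7.6022567 g/cm^3
Porosity = (1 - 7.6022567/8.07)*100 = 5.7961 %


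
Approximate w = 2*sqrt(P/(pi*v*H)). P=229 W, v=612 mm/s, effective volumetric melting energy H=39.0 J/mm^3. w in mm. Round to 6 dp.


w = 2*sqrt(229/(pi*612*39.0)) = 0.110526 mm


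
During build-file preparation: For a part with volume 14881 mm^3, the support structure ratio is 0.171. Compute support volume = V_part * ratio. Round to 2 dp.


V_support = 14881 * 0.171 = 2544.65 mm^3


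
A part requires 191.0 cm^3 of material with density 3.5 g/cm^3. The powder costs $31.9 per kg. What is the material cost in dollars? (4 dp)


Mass = 191.0*3.5/1000 = 0.6685 kg
Cost = 0.6685 * 31.9 = 21.3252 $


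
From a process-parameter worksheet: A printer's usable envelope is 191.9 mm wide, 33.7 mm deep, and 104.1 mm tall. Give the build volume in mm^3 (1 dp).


V = 191.9 * 33.7 * 104.1 = 673217.8 mm^3


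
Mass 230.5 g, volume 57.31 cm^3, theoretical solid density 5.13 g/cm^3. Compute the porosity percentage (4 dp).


rho_part = 230.5 / 57.31 = 4.02198569 g/cm^3
Porosity = (1 - 4.02198569/5.13)*100 = 21.5987 %


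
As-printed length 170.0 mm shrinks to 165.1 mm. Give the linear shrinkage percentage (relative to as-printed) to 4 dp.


Shrinkage = ((170.0-165.1)/170.0)*100 = 2.8824 %


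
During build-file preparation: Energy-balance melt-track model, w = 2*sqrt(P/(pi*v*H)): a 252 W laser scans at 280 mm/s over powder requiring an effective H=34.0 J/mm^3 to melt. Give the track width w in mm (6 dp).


w = 2*sqrt(252/(pi*280*34.0)) = 0.183585 mm


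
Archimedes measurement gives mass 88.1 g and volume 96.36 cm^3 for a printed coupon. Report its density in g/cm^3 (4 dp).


rho = 88.1 / 96.36 = 0.9143 g/cm^3


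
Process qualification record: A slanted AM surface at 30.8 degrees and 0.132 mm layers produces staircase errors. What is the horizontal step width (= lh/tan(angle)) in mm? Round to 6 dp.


step = 0.132 / tan(30.8) = 0.221432 mm


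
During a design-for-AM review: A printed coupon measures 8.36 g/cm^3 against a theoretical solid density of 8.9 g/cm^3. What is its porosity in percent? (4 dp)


Porosity = (1-8.36/8.9)*100 = 6.0674 %


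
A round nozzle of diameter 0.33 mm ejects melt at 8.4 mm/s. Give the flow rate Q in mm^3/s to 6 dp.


A = pi*(0.33/2)^2 = 0.08552986 mm^2
Q = 0.08552986 * 8.4 = 0.718451 mm^3/s


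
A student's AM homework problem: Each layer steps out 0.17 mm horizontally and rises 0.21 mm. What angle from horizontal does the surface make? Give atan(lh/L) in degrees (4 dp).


angle = atan(0.21/0.17) = 51.009 degrees


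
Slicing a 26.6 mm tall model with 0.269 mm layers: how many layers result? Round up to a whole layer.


Layers = ceil(26.6/0.269) = 99


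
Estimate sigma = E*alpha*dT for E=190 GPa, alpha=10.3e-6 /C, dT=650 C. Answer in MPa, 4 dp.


sigma = 190*1000 * 10.3e-6 * 650 = 1272.05 MPa


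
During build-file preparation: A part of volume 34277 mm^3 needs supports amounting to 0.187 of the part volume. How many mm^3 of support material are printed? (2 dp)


V_support = 34277 * 0.187 = 6409.8 mm^3


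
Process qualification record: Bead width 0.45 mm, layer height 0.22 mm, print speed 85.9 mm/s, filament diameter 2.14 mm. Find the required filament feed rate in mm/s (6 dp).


Q = 0.45 * 0.22 * 85.9 = 8.5041 mm^3/s
A_fil = pi*(2.14/2)^2 = 3.59680943 mm^2
v_feed = 8.5041 / 3.59680943 = 2.364345 mm/s


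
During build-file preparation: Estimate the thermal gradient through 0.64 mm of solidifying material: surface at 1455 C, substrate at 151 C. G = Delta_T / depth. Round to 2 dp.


G = (1455-151)/0.64 = 2037.5 C/mm


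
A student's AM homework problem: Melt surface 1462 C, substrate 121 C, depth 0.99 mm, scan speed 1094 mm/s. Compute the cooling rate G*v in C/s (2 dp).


G = (1462-121)/0.99 = 1354.54545455 C/mm
CR = 1354.54545455 * 1094 = 1481872.73 C/s


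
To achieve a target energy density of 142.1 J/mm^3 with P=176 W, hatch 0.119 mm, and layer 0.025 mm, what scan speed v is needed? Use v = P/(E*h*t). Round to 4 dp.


v = 176 / (142.1*0.119*0.025) = 416.3242 mm/s


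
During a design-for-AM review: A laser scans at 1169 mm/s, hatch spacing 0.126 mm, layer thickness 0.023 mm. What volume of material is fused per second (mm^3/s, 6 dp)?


Rate = 1169 * 0.126 * 0.023 = 3.387762 mm^3/s


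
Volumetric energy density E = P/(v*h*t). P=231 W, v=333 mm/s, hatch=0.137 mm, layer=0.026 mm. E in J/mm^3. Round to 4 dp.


E = 231 / (333*0.137*0.026) = 194.7484 J/mm^3


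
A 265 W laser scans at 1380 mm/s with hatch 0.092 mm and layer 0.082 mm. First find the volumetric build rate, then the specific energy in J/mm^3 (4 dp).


Build rate = 1380 * 0.092 * 0.082 = 10.41072 mm^3/s
SE = 265 / 10.41072 = 25.4545 J/mm^3


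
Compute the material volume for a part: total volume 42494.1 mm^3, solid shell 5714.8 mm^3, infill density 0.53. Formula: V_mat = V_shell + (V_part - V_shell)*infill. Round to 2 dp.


V_infill = (42494.1 - 5714.8) * 0.53 = 19493.03
V_total = 5714.8 + 19493.03 = 25207.83 mm^3


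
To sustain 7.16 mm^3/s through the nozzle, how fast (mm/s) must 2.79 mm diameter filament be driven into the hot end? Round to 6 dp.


A = pi*(2.79/2)^2 = 6.113618
v = 7.16 / 6.113618 = 1.171156 mm/s


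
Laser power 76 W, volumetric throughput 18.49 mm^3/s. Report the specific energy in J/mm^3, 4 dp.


SE = 76 / 18.49 = 4.1103 J/mm^3


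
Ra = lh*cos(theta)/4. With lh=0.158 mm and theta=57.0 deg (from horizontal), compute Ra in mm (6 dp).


Ra = 0.158 * cos(57.0) / 4 = 0.021513 mm


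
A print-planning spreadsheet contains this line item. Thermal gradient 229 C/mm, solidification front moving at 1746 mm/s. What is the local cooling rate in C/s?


CR = 229 * 1746 = 399834 C/s


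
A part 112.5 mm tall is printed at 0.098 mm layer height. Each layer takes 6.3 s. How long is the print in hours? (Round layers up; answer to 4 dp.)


Layers = ceil(112.5/0.098) = 1148
t = 1148 * 6.3 / 3600 = 2.009 hrs


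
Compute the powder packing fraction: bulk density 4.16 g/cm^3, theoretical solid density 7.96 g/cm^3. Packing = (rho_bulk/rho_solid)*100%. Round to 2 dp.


Packing = (4.16/7.96)*100 = 52.26 %


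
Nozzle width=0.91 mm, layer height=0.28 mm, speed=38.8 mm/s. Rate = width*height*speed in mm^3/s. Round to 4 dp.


Rate = 0.91 * 0.28 * 38.8 = 9.8862 mm^3/s


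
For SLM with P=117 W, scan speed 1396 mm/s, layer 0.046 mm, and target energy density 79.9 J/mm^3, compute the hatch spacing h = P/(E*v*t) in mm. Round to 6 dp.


h = 117 / (79.9*1396*0.046) = 0.022803 mm


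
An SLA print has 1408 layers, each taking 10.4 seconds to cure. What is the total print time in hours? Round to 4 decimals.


t = 1408 * 10.4 / 3600 = 4.0676 hrs


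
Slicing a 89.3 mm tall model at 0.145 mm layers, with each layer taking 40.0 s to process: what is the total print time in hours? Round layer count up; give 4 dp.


Layers = ceil(89.3/0.145) = 616
t = 616 * 40.0 / 3600 = 6.8444 hrs


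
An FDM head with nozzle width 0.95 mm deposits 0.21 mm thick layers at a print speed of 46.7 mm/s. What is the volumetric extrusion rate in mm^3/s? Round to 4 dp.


Rate = 0.95 * 0.21 * 46.7 = 9.3167 mm^3/s


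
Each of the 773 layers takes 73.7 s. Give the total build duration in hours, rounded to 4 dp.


t = 773 * 73.7 / 3600 = 15.825 hrs


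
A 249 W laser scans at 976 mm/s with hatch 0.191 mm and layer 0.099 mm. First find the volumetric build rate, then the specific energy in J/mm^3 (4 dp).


Build rate = 976 * 0.191 * 0.099 = 18.455184 mm^3/s
SE = 249 / 18.455184 = 13.4921 J/mm^3


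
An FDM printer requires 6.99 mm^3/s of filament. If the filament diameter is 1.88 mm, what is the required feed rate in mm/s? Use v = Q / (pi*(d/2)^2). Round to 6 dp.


A = pi*(1.88/2)^2 = 2.775911
v = 6.99 / 2.775911 = 2.518092 mm/s


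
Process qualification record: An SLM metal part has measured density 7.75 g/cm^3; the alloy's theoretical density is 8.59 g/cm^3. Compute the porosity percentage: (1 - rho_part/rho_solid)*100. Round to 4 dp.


Porosity = (1-7.75/8.59)*100 = 9.7788 %


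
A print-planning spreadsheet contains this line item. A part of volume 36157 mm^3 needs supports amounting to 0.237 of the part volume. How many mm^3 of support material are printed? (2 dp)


V_support = 36157 * 0.237 = 8569.21 mm^3


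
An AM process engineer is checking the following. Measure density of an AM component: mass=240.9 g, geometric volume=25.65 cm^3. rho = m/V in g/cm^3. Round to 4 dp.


rho = 240.9 / 25.65 = 9.3918 g/cm^3


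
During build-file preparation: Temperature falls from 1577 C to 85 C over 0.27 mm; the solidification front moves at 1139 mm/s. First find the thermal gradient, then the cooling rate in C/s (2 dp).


G = (1577-85)/0.27 = 5525.92592593 C/mm
CR = 5525.92592593 * 1139 = 6294029.63 C/s


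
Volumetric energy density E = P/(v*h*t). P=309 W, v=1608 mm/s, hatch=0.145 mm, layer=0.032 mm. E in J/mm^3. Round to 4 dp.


E = 309 / (1608*0.145*0.032) = 41.4147 J/mm^3


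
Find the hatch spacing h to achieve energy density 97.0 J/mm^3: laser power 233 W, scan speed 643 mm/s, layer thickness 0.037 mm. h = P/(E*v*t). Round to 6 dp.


h = 233 / (97.0*643*0.037) = 0.100965 mm


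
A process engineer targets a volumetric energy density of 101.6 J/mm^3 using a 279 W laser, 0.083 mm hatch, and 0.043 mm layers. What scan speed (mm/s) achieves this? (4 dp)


v = 279 / (101.6*0.083*0.043) = 769.4208 mm/s


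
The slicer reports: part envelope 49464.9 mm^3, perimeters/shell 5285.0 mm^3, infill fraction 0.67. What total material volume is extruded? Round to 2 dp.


V_infill = (49464.9 - 5285.0) * 0.67 = 29600.53
V_total = 5285.0 + 29600.53 = 34885.53 mm^3


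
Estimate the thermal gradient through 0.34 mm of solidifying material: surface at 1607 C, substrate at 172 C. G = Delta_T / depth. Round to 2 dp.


G = (1607-172)/0.34 = 4220.59 C/mm


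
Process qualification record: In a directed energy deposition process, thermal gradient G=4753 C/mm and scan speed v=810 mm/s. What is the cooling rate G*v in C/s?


CR = 4753 * 810 = 3849930 C/s


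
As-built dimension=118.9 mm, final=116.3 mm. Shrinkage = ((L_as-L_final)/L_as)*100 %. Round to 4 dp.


Shrinkage = ((118.9-116.3)/118.9)*100 = 2.1867 %


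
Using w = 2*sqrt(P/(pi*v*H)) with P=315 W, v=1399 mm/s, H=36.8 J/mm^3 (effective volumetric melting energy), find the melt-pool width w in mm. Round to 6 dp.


w = 2*sqrt(315/(pi*1399*36.8)) = 0.088263 mm


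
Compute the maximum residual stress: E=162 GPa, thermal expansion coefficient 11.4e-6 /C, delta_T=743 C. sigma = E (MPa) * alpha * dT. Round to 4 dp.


sigma = 162*1000 * 11.4e-6 * 743 = 1372.1724 MPa


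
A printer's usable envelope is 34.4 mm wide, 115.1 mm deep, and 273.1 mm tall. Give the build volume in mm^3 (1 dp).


V = 34.4 * 115.1 * 273.1 = 1081323.1 mm^3


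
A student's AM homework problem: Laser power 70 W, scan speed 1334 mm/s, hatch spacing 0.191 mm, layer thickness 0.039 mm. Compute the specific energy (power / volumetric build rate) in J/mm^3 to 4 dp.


Build rate = 1334 * 0.191 * 0.039 = 9.936966 mm^3/s
SE = 70 / 9.936966 = 7.0444 J/mm^3


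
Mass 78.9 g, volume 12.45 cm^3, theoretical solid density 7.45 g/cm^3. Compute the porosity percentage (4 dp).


rho_part = 78.9 / 12.45 = 6.3373494 g/cm^3
Porosity = (1 - 6.3373494/7.45)*100 = 14.9349 %


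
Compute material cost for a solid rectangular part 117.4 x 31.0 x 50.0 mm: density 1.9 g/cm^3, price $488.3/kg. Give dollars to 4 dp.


V = 117.4 * 31.0 * 50.0 = 181970.0 mm^3 = 181.97 cm^3
Mass = 181.97 * 1.9 / 1000 = 0.345743 kg
Cost = 0.345743 * 488.3 = 168.8263 $


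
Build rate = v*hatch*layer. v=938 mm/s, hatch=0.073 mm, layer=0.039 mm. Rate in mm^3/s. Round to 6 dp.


Rate = 938 * 0.073 * 0.039 = 2.670486 mm^3/s


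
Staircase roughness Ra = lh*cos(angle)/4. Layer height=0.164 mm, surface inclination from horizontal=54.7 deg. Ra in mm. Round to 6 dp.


Ra = 0.164 * cos(54.7) / 4 = 0.023692 mm


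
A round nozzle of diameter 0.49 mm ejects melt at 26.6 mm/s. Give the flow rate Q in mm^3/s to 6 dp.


A = pi*(0.49/2)^2 = 0.1885741 mm^2
Q = 0.1885741 * 26.6 = 5.016071 mm^3/s


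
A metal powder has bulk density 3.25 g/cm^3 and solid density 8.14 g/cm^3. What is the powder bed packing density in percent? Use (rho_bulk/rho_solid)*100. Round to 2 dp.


Packing = (3.25/8.14)*100 = 39.93 %


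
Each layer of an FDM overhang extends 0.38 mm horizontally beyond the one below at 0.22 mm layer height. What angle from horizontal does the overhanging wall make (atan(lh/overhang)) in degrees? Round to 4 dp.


angle = atan(0.22/0.38) = 30.0686 degrees
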